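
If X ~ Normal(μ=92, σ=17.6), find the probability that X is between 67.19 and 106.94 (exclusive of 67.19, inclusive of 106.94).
0.722701

We have X ~ Normal(μ=92, σ=17.6).

To find P(67.19 < X ≤ 106.94), we use:
P(67.19 < X ≤ 106.94) = P(X ≤ 106.94) - P(X ≤ 67.19)
                 = F(106.94) - F(67.19)
                 = 0.802021 - 0.079320
                 = 0.722701

So there's approximately a 72.3% chance that X falls in this range.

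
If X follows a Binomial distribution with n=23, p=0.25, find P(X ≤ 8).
0.903677

We have X ~ Binomial(n=23, p=0.25).

The CDF gives us P(X ≤ k).

Using the CDF:
P(X ≤ 8) = 0.903677

This means there's approximately a 90.4% chance that X is at most 8.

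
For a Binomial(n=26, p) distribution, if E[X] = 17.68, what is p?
p = 0.68

For a Binomial(n, p) distribution:
E[X] = n × p

Given n = 26 and E[X] = 17.68:
17.68 = 26 × p
p = 17.68 / 26 = 0.68

Verification: Binomial(26, 0.68) has E[X] = 17.68 ✓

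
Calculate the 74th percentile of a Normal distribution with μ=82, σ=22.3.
96.3466

We have X ~ Normal(μ=82, σ=22.3).

We want to find x such that P(X ≤ x) = 0.74.

This is the 74th percentile, which means 74% of values fall below this point.

Using the inverse CDF (quantile function):
x = F⁻¹(0.74) = 96.3466

Verification: P(X ≤ 96.3466) = 0.74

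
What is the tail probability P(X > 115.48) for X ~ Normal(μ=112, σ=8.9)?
0.347894

We have X ~ Normal(μ=112, σ=8.9).

P(X > 115.48) = 1 - P(X ≤ 115.48)
                = 1 - F(115.48)
                = 1 - 0.652106
                = 0.347894

So there's approximately a 34.8% chance that X exceeds 115.48.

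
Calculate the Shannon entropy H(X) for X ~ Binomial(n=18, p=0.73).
2.0457 nats

We have X ~ Binomial(n=18, p=0.73).

The Shannon entropy measures the uncertainty or information content of the distribution.

For a Binomial distribution with n=18, p=0.73:
H(X) = 2.0457 nats

(In bits, this would be 2.9514 bits.)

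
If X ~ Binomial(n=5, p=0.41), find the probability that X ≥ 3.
0.334860

We have X ~ Binomial(n=5, p=0.41).

For discrete distributions, P(X ≥ 3) = 1 - P(X ≤ 2).

P(X ≤ 2) = 0.665140
P(X ≥ 3) = 1 - 0.665140 = 0.334860

So there's approximately a 33.5% chance that X is at least 3.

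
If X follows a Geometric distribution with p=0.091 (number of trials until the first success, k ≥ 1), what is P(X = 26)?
0.008378

We have X ~ Geometric(p=0.091) (number of trials until the first success, k ≥ 1).

For a Geometric distribution, the PMF gives us the probability of each outcome.

Using the PMF formula:
P(X = 26) = 0.008378

Rounded to 4 decimal places: 0.0084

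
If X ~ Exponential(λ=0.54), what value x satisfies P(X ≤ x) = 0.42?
1.0088

We have X ~ Exponential(λ=0.54).

We want to find x such that P(X ≤ x) = 0.42.

This is the 42nd percentile, which means 42% of values fall below this point.

Using the inverse CDF (quantile function):
x = F⁻¹(0.42) = 1.0088

Verification: P(X ≤ 1.0088) = 0.42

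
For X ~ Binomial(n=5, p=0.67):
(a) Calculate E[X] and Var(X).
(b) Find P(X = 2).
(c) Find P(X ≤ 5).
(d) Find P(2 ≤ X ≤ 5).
(a) E[X] = 3.3500, Var(X) = 1.1055
(b) P(X = 2) = 0.161321
(c) P(X ≤ 5) = 1.000000
(d) P(2 ≤ X ≤ 5) = 0.956358

We have X ~ Binomial(n=5, p=0.67).

(a) Moments:
E[X] = 3.3500
Var(X) = 1.1055
σ = √Var(X) = 1.0514

(b) Point probability using PMF:
P(X = 2) = 0.161321

(c) Cumulative probability using CDF:
P(X ≤ 5) = F(5) = 1.000000

(d) Range probability:
P(2 ≤ X ≤ 5) = P(X ≤ 5) - P(X ≤ 1)
                   = F(5) - F(1)
                   = 1.000000 - 0.043642
                   = 0.956358

This means approximately 95.6% of outcomes fall in the interval [2, 5].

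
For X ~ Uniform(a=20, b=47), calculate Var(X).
60.7500

We have X ~ Uniform(a=20, b=47).

For a Uniform distribution with a=20, b=47:
Var(X) = 60.7500

The variance measures the spread of the distribution around the mean.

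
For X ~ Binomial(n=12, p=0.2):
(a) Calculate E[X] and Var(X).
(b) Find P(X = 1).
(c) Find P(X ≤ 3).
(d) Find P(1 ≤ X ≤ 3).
(a) E[X] = 2.4000, Var(X) = 1.9200
(b) P(X = 1) = 0.206158
(c) P(X ≤ 3) = 0.794569
(d) P(1 ≤ X ≤ 3) = 0.725849

We have X ~ Binomial(n=12, p=0.2).

(a) Moments:
E[X] = 2.4000
Var(X) = 1.9200
σ = √Var(X) = 1.3856

(b) Point probability using PMF:
P(X = 1) = 0.206158

(c) Cumulative probability using CDF:
P(X ≤ 3) = F(3) = 0.794569

(d) Range probability:
P(1 ≤ X ≤ 3) = P(X ≤ 3) - P(X ≤ 0)
                   = F(3) - F(0)
                   = 0.794569 - 0.068719
                   = 0.725849

This means approximately 72.6% of outcomes fall in the interval [1, 3].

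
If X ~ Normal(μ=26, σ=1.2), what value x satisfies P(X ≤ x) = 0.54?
26.1205

We have X ~ Normal(μ=26, σ=1.2).

We want to find x such that P(X ≤ x) = 0.54.

This is the 54th percentile, which means 54% of values fall below this point.

Using the inverse CDF (quantile function):
x = F⁻¹(0.54) = 26.1205

Verification: P(X ≤ 26.1205) = 0.54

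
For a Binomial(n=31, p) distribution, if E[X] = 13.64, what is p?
p = 0.44

For a Binomial(n, p) distribution:
E[X] = n × p

Given n = 31 and E[X] = 13.64:
13.64 = 31 × p
p = 13.64 / 31 = 0.44

Verification: Binomial(31, 0.44) has E[X] = 13.64 ✓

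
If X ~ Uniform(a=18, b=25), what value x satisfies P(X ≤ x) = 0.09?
18.6300

We have X ~ Uniform(a=18, b=25).

We want to find x such that P(X ≤ x) = 0.09.

This is the 9th percentile, which means 9% of values fall below this point.

Using the inverse CDF (quantile function):
x = F⁻¹(0.09) = 18.6300

Verification: P(X ≤ 18.6300) = 0.09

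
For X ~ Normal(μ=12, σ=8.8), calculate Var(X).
77.4400

We have X ~ Normal(μ=12, σ=8.8).

For a Normal distribution with μ=12, σ=8.8:
Var(X) = 77.4400

The variance measures the spread of the distribution around the mean.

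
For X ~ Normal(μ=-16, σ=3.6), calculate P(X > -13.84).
0.274253

We have X ~ Normal(μ=-16, σ=3.6).

P(X > -13.84) = 1 - P(X ≤ -13.84)
                = 1 - F(-13.84)
                = 1 - 0.725747
                = 0.274253

So there's approximately a 27.4% chance that X exceeds -13.84.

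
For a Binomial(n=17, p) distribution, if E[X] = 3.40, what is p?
p = 0.2

For a Binomial(n, p) distribution:
E[X] = n × p

Given n = 17 and E[X] = 3.40:
3.40 = 17 × p
p = 3.40 / 17 = 0.2

Verification: Binomial(17, 0.2) has E[X] = 3.40 ✓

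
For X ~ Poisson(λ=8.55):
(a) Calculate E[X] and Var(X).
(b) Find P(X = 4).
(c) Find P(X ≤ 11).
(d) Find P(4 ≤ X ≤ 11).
(a) E[X] = 8.5500, Var(X) = 8.5500
(b) P(X = 4) = 0.043096
(c) P(X ≤ 11) = 0.844366
(d) P(4 ≤ X ≤ 11) = 0.815281

We have X ~ Poisson(λ=8.55).

(a) Moments:
E[X] = 8.5500
Var(X) = 8.5500
σ = √Var(X) = 2.9240

(b) Point probability using PMF:
P(X = 4) = 0.043096

(c) Cumulative probability using CDF:
P(X ≤ 11) = F(11) = 0.844366

(d) Range probability:
P(4 ≤ X ≤ 11) = P(X ≤ 11) - P(X ≤ 3)
                   = F(11) - F(3)
                   = 0.844366 - 0.029084
                   = 0.815281

This means approximately 81.5% of outcomes fall in the interval [4, 11].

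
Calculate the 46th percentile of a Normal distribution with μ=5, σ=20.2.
2.9712

We have X ~ Normal(μ=5, σ=20.2).

We want to find x such that P(X ≤ x) = 0.46.

This is the 46th percentile, which means 46% of values fall below this point.

Using the inverse CDF (quantile function):
x = F⁻¹(0.46) = 2.9712

Verification: P(X ≤ 2.9712) = 0.46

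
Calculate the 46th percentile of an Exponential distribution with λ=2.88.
0.2140

We have X ~ Exponential(λ=2.88).

We want to find x such that P(X ≤ x) = 0.46.

This is the 46th percentile, which means 46% of values fall below this point.

Using the inverse CDF (quantile function):
x = F⁻¹(0.46) = 0.2140

Verification: P(X ≤ 0.2140) = 0.46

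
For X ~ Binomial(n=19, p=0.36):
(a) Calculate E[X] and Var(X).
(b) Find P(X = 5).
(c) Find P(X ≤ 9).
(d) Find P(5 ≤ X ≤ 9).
(a) E[X] = 6.8400, Var(X) = 4.3776
(b) P(X = 5) = 0.135999
(c) P(X ≤ 9) = 0.896541
(d) P(5 ≤ X ≤ 9) = 0.766465

We have X ~ Binomial(n=19, p=0.36).

(a) Moments:
E[X] = 6.8400
Var(X) = 4.3776
σ = √Var(X) = 2.0923

(b) Point probability using PMF:
P(X = 5) = 0.135999

(c) Cumulative probability using CDF:
P(X ≤ 9) = F(9) = 0.896541

(d) Range probability:
P(5 ≤ X ≤ 9) = P(X ≤ 9) - P(X ≤ 4)
                   = F(9) - F(4)
                   = 0.896541 - 0.130076
                   = 0.766465

This means approximately 76.6% of outcomes fall in the interval [5, 9].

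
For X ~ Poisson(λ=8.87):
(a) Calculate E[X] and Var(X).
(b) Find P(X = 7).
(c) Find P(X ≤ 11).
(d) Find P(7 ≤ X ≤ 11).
(a) E[X] = 8.8700, Var(X) = 8.8700
(b) P(X = 7) = 0.120460
(c) P(X ≤ 11) = 0.815436
(d) P(7 ≤ X ≤ 11) = 0.596555

We have X ~ Poisson(λ=8.87).

(a) Moments:
E[X] = 8.8700
Var(X) = 8.8700
σ = √Var(X) = 2.9783

(b) Point probability using PMF:
P(X = 7) = 0.120460

(c) Cumulative probability using CDF:
P(X ≤ 11) = F(11) = 0.815436

(d) Range probability:
P(7 ≤ X ≤ 11) = P(X ≤ 11) - P(X ≤ 6)
                   = F(11) - F(6)
                   = 0.815436 - 0.218880
                   = 0.596555

This means approximately 59.7% of outcomes fall in the interval [7, 11].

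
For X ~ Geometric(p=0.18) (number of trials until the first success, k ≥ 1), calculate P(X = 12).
0.020287

We have X ~ Geometric(p=0.18) (number of trials until the first success, k ≥ 1).

For a Geometric distribution, the PMF gives us the probability of each outcome.

Using the PMF formula:
P(X = 12) = 0.020287

Rounded to 4 decimal places: 0.0203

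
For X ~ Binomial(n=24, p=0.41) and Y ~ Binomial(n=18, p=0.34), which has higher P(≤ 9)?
Y has higher probability (P(Y ≤ 9) = 0.9506 > P(X ≤ 9) = 0.4490)

Compute P(≤ 9) for each distribution:

X ~ Binomial(n=24, p=0.41):
P(X ≤ 9) = 0.4490

Y ~ Binomial(n=18, p=0.34):
P(Y ≤ 9) = 0.9506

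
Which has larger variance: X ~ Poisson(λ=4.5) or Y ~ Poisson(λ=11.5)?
Y has larger variance (11.5000 > 4.5000)

Compute the variance for each distribution:

X ~ Poisson(λ=4.5):
Var(X) = 4.5000

Y ~ Poisson(λ=11.5):
Var(Y) = 11.5000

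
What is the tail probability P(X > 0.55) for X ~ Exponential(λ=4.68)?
0.076230

We have X ~ Exponential(λ=4.68).

P(X > 0.55) = 1 - P(X ≤ 0.55)
                = 1 - F(0.55)
                = 1 - 0.923770
                = 0.076230

So there's approximately a 7.6% chance that X exceeds 0.55.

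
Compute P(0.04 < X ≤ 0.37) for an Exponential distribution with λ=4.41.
0.642686

We have X ~ Exponential(λ=4.41).

To find P(0.04 < X ≤ 0.37), we use:
P(0.04 < X ≤ 0.37) = P(X ≤ 0.37) - P(X ≤ 0.04)
                 = F(0.37) - F(0.04)
                 = 0.804403 - 0.161717
                 = 0.642686

So there's approximately a 64.3% chance that X falls in this range.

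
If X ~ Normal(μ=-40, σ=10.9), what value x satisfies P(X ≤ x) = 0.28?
-46.3530

We have X ~ Normal(μ=-40, σ=10.9).

We want to find x such that P(X ≤ x) = 0.28.

This is the 28th percentile, which means 28% of values fall below this point.

Using the inverse CDF (quantile function):
x = F⁻¹(0.28) = -46.3530

Verification: P(X ≤ -46.3530) = 0.28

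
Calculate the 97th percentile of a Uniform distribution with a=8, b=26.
25.4600

We have X ~ Uniform(a=8, b=26).

We want to find x such that P(X ≤ x) = 0.97.

This is the 97th percentile, which means 97% of values fall below this point.

Using the inverse CDF (quantile function):
x = F⁻¹(0.97) = 25.4600

Verification: P(X ≤ 25.4600) = 0.97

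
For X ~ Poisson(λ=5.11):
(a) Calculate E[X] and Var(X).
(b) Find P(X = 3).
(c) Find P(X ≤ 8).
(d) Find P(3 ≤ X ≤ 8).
(a) E[X] = 5.1100, Var(X) = 5.1100
(b) P(X = 3) = 0.134235
(c) P(X ≤ 8) = 0.924488
(d) P(3 ≤ X ≤ 8) = 0.808800

We have X ~ Poisson(λ=5.11).

(a) Moments:
E[X] = 5.1100
Var(X) = 5.1100
σ = √Var(X) = 2.2605

(b) Point probability using PMF:
P(X = 3) = 0.134235

(c) Cumulative probability using CDF:
P(X ≤ 8) = F(8) = 0.924488

(d) Range probability:
P(3 ≤ X ≤ 8) = P(X ≤ 8) - P(X ≤ 2)
                   = F(8) - F(2)
                   = 0.924488 - 0.115688
                   = 0.808800

This means approximately 80.9% of outcomes fall in the interval [3, 8].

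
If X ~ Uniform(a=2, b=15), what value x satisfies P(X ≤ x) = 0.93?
14.0900

We have X ~ Uniform(a=2, b=15).

We want to find x such that P(X ≤ x) = 0.93.

This is the 93rd percentile, which means 93% of values fall below this point.

Using the inverse CDF (quantile function):
x = F⁻¹(0.93) = 14.0900

Verification: P(X ≤ 14.0900) = 0.93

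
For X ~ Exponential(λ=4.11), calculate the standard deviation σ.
0.2433

We have X ~ Exponential(λ=4.11).

For an Exponential distribution with λ=4.11:
σ = √Var(X) = 0.2433

The standard deviation is the square root of the variance.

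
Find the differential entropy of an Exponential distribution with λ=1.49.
0.6012 nats

We have X ~ Exponential(λ=1.49).

The differential entropy measures the uncertainty or information content of the distribution.

For an Exponential distribution with λ=1.49:
h(X) = 0.6012 nats

(In bits, this would be 0.8674 bits.)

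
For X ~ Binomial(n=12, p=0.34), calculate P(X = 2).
0.119658

We have X ~ Binomial(n=12, p=0.34).

For a Binomial distribution, the PMF gives us the probability of each outcome.

Using the PMF formula:
P(X = 2) = 0.119658

Rounded to 4 decimal places: 0.1197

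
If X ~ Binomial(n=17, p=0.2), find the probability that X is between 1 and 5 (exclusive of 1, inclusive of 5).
0.776079

We have X ~ Binomial(n=17, p=0.2).

To find P(1 < X ≤ 5), we use:
P(1 < X ≤ 5) = P(X ≤ 5) - P(X ≤ 1)
                 = F(5) - F(1)
                 = 0.894299 - 0.118219
                 = 0.776079

So there's approximately a 77.6% chance that X falls in this range.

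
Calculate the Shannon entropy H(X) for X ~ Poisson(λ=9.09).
2.5128 nats

We have X ~ Poisson(λ=9.09).

The Shannon entropy measures the uncertainty or information content of the distribution.

For a Poisson distribution with λ=9.09:
H(X) = 2.5128 nats

(In bits, this would be 3.6251 bits.)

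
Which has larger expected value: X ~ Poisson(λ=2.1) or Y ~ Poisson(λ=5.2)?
Y has larger mean (5.2000 > 2.1000)

Compute the expected value for each distribution:

X ~ Poisson(λ=2.1):
E[X] = 2.1000

Y ~ Poisson(λ=5.2):
E[Y] = 5.2000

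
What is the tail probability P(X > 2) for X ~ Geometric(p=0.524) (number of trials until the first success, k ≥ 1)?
0.226576

We have X ~ Geometric(p=0.524) (number of trials until the first success, k ≥ 1).

P(X > 2) = 1 - P(X ≤ 2)
                = 1 - F(2)
                = 1 - 0.773424
                = 0.226576

So there's approximately a 22.7% chance that X exceeds 2.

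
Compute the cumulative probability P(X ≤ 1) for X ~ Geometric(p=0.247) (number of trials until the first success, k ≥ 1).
0.247000

We have X ~ Geometric(p=0.247) (number of trials until the first success, k ≥ 1).

The CDF gives us P(X ≤ k).

Using the CDF:
P(X ≤ 1) = 0.247000

This means there's approximately a 24.7% chance that X is at most 1.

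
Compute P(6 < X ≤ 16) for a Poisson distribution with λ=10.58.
0.860445

We have X ~ Poisson(λ=10.58).

To find P(6 < X ≤ 16), we use:
P(6 < X ≤ 16) = P(X ≤ 16) - P(X ≤ 6)
                 = F(16) - F(6)
                 = 0.958047 - 0.097602
                 = 0.860445

So there's approximately a 86.0% chance that X falls in this range.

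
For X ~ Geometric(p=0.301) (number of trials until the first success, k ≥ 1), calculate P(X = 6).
0.050229

We have X ~ Geometric(p=0.301) (number of trials until the first success, k ≥ 1).

For a Geometric distribution, the PMF gives us the probability of each outcome.

Using the PMF formula:
P(X = 6) = 0.050229

Rounded to 4 decimal places: 0.0502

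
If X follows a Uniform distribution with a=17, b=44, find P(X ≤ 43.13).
0.967778

We have X ~ Uniform(a=17, b=44).

The CDF gives us P(X ≤ k).

Using the CDF:
P(X ≤ 43.13) = 0.967778

This means there's approximately a 96.8% chance that X is at most 43.13.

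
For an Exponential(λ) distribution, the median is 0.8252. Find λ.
λ = 0.8400

For X ~ Exponential(λ), the CDF is F(x) = 1 - e^(-λx).
The median m satisfies F(m) = 0.5:
1 - e^(-λm) = 0.5
e^(-λm) = 0.5
λm = ln(2)
m = ln(2) / λ

Given m = 0.8252:
λ = ln(2) / 0.8252 = 0.693147 / 0.8252 = 0.8400

Verification: ln(2) / 0.8400 = 0.8252 ✓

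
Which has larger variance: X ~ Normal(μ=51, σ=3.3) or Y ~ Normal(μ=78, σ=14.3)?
Y has larger variance (204.4900 > 10.8900)

Compute the variance for each distribution:

X ~ Normal(μ=51, σ=3.3):
Var(X) = 10.8900

Y ~ Normal(μ=78, σ=14.3):
Var(Y) = 204.4900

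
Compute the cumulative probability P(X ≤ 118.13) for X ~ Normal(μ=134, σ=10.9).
0.072701

We have X ~ Normal(μ=134, σ=10.9).

The CDF gives us P(X ≤ k).

Using the CDF:
P(X ≤ 118.13) = 0.072701

This means there's approximately a 7.3% chance that X is at most 118.13.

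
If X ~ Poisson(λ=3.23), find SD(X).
1.7972

We have X ~ Poisson(λ=3.23).

For a Poisson distribution with λ=3.23:
σ = √Var(X) = 1.7972

The standard deviation is the square root of the variance.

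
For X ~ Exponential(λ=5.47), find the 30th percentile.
0.0652

We have X ~ Exponential(λ=5.47).

We want to find x such that P(X ≤ x) = 0.3.

This is the 30th percentile, which means 30% of values fall below this point.

Using the inverse CDF (quantile function):
x = F⁻¹(0.3) = 0.0652

Verification: P(X ≤ 0.0652) = 0.3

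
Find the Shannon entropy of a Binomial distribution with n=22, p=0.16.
1.9436 nats

We have X ~ Binomial(n=22, p=0.16).

The Shannon entropy measures the uncertainty or information content of the distribution.

For a Binomial distribution with n=22, p=0.16:
H(X) = 1.9436 nats

(In bits, this would be 2.8040 bits.)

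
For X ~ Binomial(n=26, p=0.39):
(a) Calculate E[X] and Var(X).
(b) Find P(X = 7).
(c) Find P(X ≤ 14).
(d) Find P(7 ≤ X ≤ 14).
(a) E[X] = 10.1400, Var(X) = 6.1854
(b) P(X = 7) = 0.075303
(c) P(X ≤ 14) = 0.958621
(d) P(7 ≤ X ≤ 14) = 0.890251

We have X ~ Binomial(n=26, p=0.39).

(a) Moments:
E[X] = 10.1400
Var(X) = 6.1854
σ = √Var(X) = 2.4870

(b) Point probability using PMF:
P(X = 7) = 0.075303

(c) Cumulative probability using CDF:
P(X ≤ 14) = F(14) = 0.958621

(d) Range probability:
P(7 ≤ X ≤ 14) = P(X ≤ 14) - P(X ≤ 6)
                   = F(14) - F(6)
                   = 0.958621 - 0.068370
                   = 0.890251

This means approximately 89.0% of outcomes fall in the interval [7, 14].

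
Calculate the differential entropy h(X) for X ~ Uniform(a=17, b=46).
3.3673 nats

We have X ~ Uniform(a=17, b=46).

The differential entropy measures the uncertainty or information content of the distribution.

For a Uniform distribution with a=17, b=46:
h(X) = 3.3673 nats

(In bits, this would be 4.8580 bits.)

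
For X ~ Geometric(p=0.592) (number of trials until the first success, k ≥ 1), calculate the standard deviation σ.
1.0790

We have X ~ Geometric(p=0.592) (number of trials until the first success, k ≥ 1).

For a Geometric distribution with p=0.592 (number of trials until the first success, k ≥ 1):
σ = √Var(X) = 1.0790

The standard deviation is the square root of the variance.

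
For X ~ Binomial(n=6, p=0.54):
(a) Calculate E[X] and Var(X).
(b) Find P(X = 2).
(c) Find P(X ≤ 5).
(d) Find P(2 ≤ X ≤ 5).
(a) E[X] = 3.2400, Var(X) = 1.4904
(b) P(X = 2) = 0.195844
(c) P(X ≤ 5) = 0.975205
(d) P(2 ≤ X ≤ 5) = 0.898999

We have X ~ Binomial(n=6, p=0.54).

(a) Moments:
E[X] = 3.2400
Var(X) = 1.4904
σ = √Var(X) = 1.2208

(b) Point probability using PMF:
P(X = 2) = 0.195844

(c) Cumulative probability using CDF:
P(X ≤ 5) = F(5) = 0.975205

(d) Range probability:
P(2 ≤ X ≤ 5) = P(X ≤ 5) - P(X ≤ 1)
                   = F(5) - F(1)
                   = 0.975205 - 0.076206
                   = 0.898999

This means approximately 89.9% of outcomes fall in the interval [2, 5].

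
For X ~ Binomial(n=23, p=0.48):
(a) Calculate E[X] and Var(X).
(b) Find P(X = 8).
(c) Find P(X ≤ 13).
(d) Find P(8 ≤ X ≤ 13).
(a) E[X] = 11.0400, Var(X) = 5.7408
(b) P(X = 8) = 0.075937
(c) P(X ≤ 13) = 0.847693
(d) P(8 ≤ X ≤ 13) = 0.779218

We have X ~ Binomial(n=23, p=0.48).

(a) Moments:
E[X] = 11.0400
Var(X) = 5.7408
σ = √Var(X) = 2.3960

(b) Point probability using PMF:
P(X = 8) = 0.075937

(c) Cumulative probability using CDF:
P(X ≤ 13) = F(13) = 0.847693

(d) Range probability:
P(8 ≤ X ≤ 13) = P(X ≤ 13) - P(X ≤ 7)
                   = F(13) - F(7)
                   = 0.847693 - 0.068475
                   = 0.779218

This means approximately 77.9% of outcomes fall in the interval [8, 13].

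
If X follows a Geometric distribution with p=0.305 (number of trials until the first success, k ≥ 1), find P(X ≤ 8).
0.945565

We have X ~ Geometric(p=0.305) (number of trials until the first success, k ≥ 1).

The CDF gives us P(X ≤ k).

Using the CDF:
P(X ≤ 8) = 0.945565

This means there's approximately a 94.6% chance that X is at most 8.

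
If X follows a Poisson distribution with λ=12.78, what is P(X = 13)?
0.109733

We have X ~ Poisson(λ=12.78).

For a Poisson distribution, the PMF gives us the probability of each outcome.

Using the PMF formula:
P(X = 13) = 0.109733

Rounded to 4 decimal places: 0.1097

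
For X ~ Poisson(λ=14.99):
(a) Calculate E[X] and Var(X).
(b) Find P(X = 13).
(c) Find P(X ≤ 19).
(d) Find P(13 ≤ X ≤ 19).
(a) E[X] = 14.9900, Var(X) = 14.9900
(b) P(X = 13) = 0.095734
(c) P(X ≤ 19) = 0.875776
(d) P(13 ≤ X ≤ 19) = 0.607335

We have X ~ Poisson(λ=14.99).

(a) Moments:
E[X] = 14.9900
Var(X) = 14.9900
σ = √Var(X) = 3.8717

(b) Point probability using PMF:
P(X = 13) = 0.095734

(c) Cumulative probability using CDF:
P(X ≤ 19) = F(19) = 0.875776

(d) Range probability:
P(13 ≤ X ≤ 19) = P(X ≤ 19) - P(X ≤ 12)
                   = F(19) - F(12)
                   = 0.875776 - 0.268440
                   = 0.607335

This means approximately 60.7% of outcomes fall in the interval [13, 19].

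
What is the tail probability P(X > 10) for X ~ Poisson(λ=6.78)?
0.083642

We have X ~ Poisson(λ=6.78).

P(X > 10) = 1 - P(X ≤ 10)
                = 1 - F(10)
                = 1 - 0.916358
                = 0.083642

So there's approximately a 8.4% chance that X exceeds 10.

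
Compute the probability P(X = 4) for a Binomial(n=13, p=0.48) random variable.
0.105512

We have X ~ Binomial(n=13, p=0.48).

For a Binomial distribution, the PMF gives us the probability of each outcome.

Using the PMF formula:
P(X = 4) = 0.105512

Rounded to 4 decimal places: 0.1055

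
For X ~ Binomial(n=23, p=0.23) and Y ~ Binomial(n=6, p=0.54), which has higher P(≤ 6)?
Y has higher probability (P(Y ≤ 6) = 1.0000 > P(X ≤ 6) = 0.7348)

Compute P(≤ 6) for each distribution:

X ~ Binomial(n=23, p=0.23):
P(X ≤ 6) = 0.7348

Y ~ Binomial(n=6, p=0.54):
P(Y ≤ 6) = 1.0000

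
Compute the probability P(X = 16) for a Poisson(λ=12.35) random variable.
0.060606

We have X ~ Poisson(λ=12.35).

For a Poisson distribution, the PMF gives us the probability of each outcome.

Using the PMF formula:
P(X = 16) = 0.060606

Rounded to 4 decimal places: 0.0606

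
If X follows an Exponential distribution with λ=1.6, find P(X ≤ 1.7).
0.934125

We have X ~ Exponential(λ=1.6).

The CDF gives us P(X ≤ k).

Using the CDF:
P(X ≤ 1.7) = 0.934125

This means there's approximately a 93.4% chance that X is at most 1.7.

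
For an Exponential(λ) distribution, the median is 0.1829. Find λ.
λ = 3.7898

For X ~ Exponential(λ), the CDF is F(x) = 1 - e^(-λx).
The median m satisfies F(m) = 0.5:
1 - e^(-λm) = 0.5
e^(-λm) = 0.5
λm = ln(2)
m = ln(2) / λ

Given m = 0.1829:
λ = ln(2) / 0.1829 = 0.693147 / 0.1829 = 3.7898

Verification: ln(2) / 3.7898 = 0.1829 ✓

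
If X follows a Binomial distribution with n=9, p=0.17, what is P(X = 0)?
0.186940

We have X ~ Binomial(n=9, p=0.17).

For a Binomial distribution, the PMF gives us the probability of each outcome.

Using the PMF formula:
P(X = 0) = 0.186940

Rounded to 4 decimal places: 0.1869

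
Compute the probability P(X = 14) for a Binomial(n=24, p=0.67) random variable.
0.110337

We have X ~ Binomial(n=24, p=0.67).

For a Binomial distribution, the PMF gives us the probability of each outcome.

Using the PMF formula:
P(X = 14) = 0.110337

Rounded to 4 decimal places: 0.1103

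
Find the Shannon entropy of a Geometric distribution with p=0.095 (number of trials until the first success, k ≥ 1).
3.3048 nats

We have X ~ Geometric(p=0.095) (number of trials until the first success, k ≥ 1).

The Shannon entropy measures the uncertainty or information content of the distribution.

For a Geometric distribution with p=0.095 (number of trials until the first success, k ≥ 1):
H(X) = 3.3048 nats

(In bits, this would be 4.7678 bits.)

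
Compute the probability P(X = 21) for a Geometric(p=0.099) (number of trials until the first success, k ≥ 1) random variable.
0.012306

We have X ~ Geometric(p=0.099) (number of trials until the first success, k ≥ 1).

For a Geometric distribution, the PMF gives us the probability of each outcome.

Using the PMF formula:
P(X = 21) = 0.012306

Rounded to 4 decimal places: 0.0123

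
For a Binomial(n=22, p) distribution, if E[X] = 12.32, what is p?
p = 0.56

For a Binomial(n, p) distribution:
E[X] = n × p

Given n = 22 and E[X] = 12.32:
12.32 = 22 × p
p = 12.32 / 22 = 0.56

Verification: Binomial(22, 0.56) has E[X] = 12.32 ✓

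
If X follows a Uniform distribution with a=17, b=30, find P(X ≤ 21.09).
0.314615

We have X ~ Uniform(a=17, b=30).

The CDF gives us P(X ≤ k).

Using the CDF:
P(X ≤ 21.09) = 0.314615

This means there's approximately a 31.5% chance that X is at most 21.09.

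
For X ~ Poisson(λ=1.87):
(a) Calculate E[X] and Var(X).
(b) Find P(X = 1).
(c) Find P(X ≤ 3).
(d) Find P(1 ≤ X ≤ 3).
(a) E[X] = 1.8700, Var(X) = 1.8700
(b) P(X = 1) = 0.288211
(c) P(X ≤ 3) = 0.879787
(d) P(1 ≤ X ≤ 3) = 0.725663

We have X ~ Poisson(λ=1.87).

(a) Moments:
E[X] = 1.8700
Var(X) = 1.8700
σ = √Var(X) = 1.3675

(b) Point probability using PMF:
P(X = 1) = 0.288211

(c) Cumulative probability using CDF:
P(X ≤ 3) = F(3) = 0.879787

(d) Range probability:
P(1 ≤ X ≤ 3) = P(X ≤ 3) - P(X ≤ 0)
                   = F(3) - F(0)
                   = 0.879787 - 0.154124
                   = 0.725663

This means approximately 72.6% of outcomes fall in the interval [1, 3].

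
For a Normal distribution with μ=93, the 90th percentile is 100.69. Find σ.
σ = 6.0005

For X ~ Normal(μ, σ), the p-th percentile satisfies x = μ + z_p × σ,
where z_p = Φ⁻¹(p) is the standard normal quantile.

Step 1: z_{0.9} = Φ⁻¹(0.9) = 1.2816

Step 2: Solve for σ:
100.69 = 93 + 1.2816 × σ
σ = (100.69 - 93) / 1.2816
σ = 7.69 / 1.2816
σ = 6.0005

Verification: μ + z × σ = 93 + 1.2816 × 6.0005 = 100.69 ✓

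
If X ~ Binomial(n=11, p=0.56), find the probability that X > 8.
0.074050

We have X ~ Binomial(n=11, p=0.56).

P(X > 8) = 1 - P(X ≤ 8)
                = 1 - F(8)
                = 1 - 0.925950
                = 0.074050

So there's approximately a 7.4% chance that X exceeds 8.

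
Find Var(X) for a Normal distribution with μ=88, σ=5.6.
31.3600

We have X ~ Normal(μ=88, σ=5.6).

For a Normal distribution with μ=88, σ=5.6:
Var(X) = 31.3600

The variance measures the spread of the distribution around the mean.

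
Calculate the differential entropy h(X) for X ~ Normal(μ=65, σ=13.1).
3.9916 nats

We have X ~ Normal(μ=65, σ=13.1).

The differential entropy measures the uncertainty or information content of the distribution.

For a Normal distribution with μ=65, σ=13.1:
h(X) = 3.9916 nats

(In bits, this would be 5.7586 bits.)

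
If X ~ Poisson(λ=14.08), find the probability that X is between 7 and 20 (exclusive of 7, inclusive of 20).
0.919509

We have X ~ Poisson(λ=14.08).

To find P(7 < X ≤ 20), we use:
P(7 < X ≤ 20) = P(X ≤ 20) - P(X ≤ 7)
                 = F(20) - F(7)
                 = 0.949764 - 0.030256
                 = 0.919509

So there's approximately a 92.0% chance that X falls in this range.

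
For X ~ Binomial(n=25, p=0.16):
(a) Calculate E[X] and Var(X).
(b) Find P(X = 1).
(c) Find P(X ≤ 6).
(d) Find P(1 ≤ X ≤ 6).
(a) E[X] = 4.0000, Var(X) = 3.3600
(b) P(X = 1) = 0.060920
(c) P(X ≤ 6) = 0.907958
(d) P(1 ≤ X ≤ 6) = 0.895165

We have X ~ Binomial(n=25, p=0.16).

(a) Moments:
E[X] = 4.0000
Var(X) = 3.3600
σ = √Var(X) = 1.8330

(b) Point probability using PMF:
P(X = 1) = 0.060920

(c) Cumulative probability using CDF:
P(X ≤ 6) = F(6) = 0.907958

(d) Range probability:
P(1 ≤ X ≤ 6) = P(X ≤ 6) - P(X ≤ 0)
                   = F(6) - F(0)
                   = 0.907958 - 0.012793
                   = 0.895165

This means approximately 89.5% of outcomes fall in the interval [1, 6].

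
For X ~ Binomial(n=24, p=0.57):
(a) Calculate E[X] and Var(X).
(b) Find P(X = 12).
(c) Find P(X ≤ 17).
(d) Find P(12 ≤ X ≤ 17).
(a) E[X] = 13.6800, Var(X) = 5.8824
(b) P(X = 12) = 0.127102
(c) P(X ≤ 17) = 0.945101
(d) P(12 ≤ X ≤ 17) = 0.761072

We have X ~ Binomial(n=24, p=0.57).

(a) Moments:
E[X] = 13.6800
Var(X) = 5.8824
σ = √Var(X) = 2.4254

(b) Point probability using PMF:
P(X = 12) = 0.127102

(c) Cumulative probability using CDF:
P(X ≤ 17) = F(17) = 0.945101

(d) Range probability:
P(12 ≤ X ≤ 17) = P(X ≤ 17) - P(X ≤ 11)
                   = F(17) - F(11)
                   = 0.945101 - 0.184029
                   = 0.761072

This means approximately 76.1% of outcomes fall in the interval [12, 17].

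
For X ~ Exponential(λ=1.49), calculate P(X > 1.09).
0.197089

We have X ~ Exponential(λ=1.49).

P(X > 1.09) = 1 - P(X ≤ 1.09)
                = 1 - F(1.09)
                = 1 - 0.802911
                = 0.197089

So there's approximately a 19.7% chance that X exceeds 1.09.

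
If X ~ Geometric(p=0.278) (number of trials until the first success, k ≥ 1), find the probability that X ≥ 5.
0.271737

We have X ~ Geometric(p=0.278) (number of trials until the first success, k ≥ 1).

For discrete distributions, P(X ≥ 5) = 1 - P(X ≤ 4).

P(X ≤ 4) = 0.728263
P(X ≥ 5) = 1 - 0.728263 = 0.271737

So there's approximately a 27.2% chance that X is at least 5.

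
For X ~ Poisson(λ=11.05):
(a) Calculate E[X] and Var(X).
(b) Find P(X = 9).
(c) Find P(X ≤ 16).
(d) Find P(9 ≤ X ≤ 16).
(a) E[X] = 11.0500, Var(X) = 11.0500
(b) P(X = 9) = 0.107533
(c) P(X ≤ 16) = 0.942221
(d) P(9 ≤ X ≤ 16) = 0.714645

We have X ~ Poisson(λ=11.05).

(a) Moments:
E[X] = 11.0500
Var(X) = 11.0500
σ = √Var(X) = 3.3242

(b) Point probability using PMF:
P(X = 9) = 0.107533

(c) Cumulative probability using CDF:
P(X ≤ 16) = F(16) = 0.942221

(d) Range probability:
P(9 ≤ X ≤ 16) = P(X ≤ 16) - P(X ≤ 8)
                   = F(16) - F(8)
                   = 0.942221 - 0.227576
                   = 0.714645

This means approximately 71.5% of outcomes fall in the interval [9, 16].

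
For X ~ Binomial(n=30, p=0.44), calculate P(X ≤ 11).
0.267786

We have X ~ Binomial(n=30, p=0.44).

The CDF gives us P(X ≤ k).

Using the CDF:
P(X ≤ 11) = 0.267786

This means there's approximately a 26.8% chance that X is at most 11.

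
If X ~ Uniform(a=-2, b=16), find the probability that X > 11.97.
0.223889

We have X ~ Uniform(a=-2, b=16).

P(X > 11.97) = 1 - P(X ≤ 11.97)
                = 1 - F(11.97)
                = 1 - 0.776111
                = 0.223889

So there's approximately a 22.4% chance that X exceeds 11.97.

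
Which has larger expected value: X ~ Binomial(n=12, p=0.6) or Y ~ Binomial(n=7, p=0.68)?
X has larger mean (7.2000 > 4.7600)

Compute the expected value for each distribution:

X ~ Binomial(n=12, p=0.6):
E[X] = 7.2000

Y ~ Binomial(n=7, p=0.68):
E[Y] = 4.7600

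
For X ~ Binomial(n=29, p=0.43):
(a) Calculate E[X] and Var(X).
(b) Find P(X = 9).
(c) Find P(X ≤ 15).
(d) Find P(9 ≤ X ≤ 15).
(a) E[X] = 12.4700, Var(X) = 7.1079
(b) P(X = 9) = 0.065973
(c) P(X ≤ 15) = 0.871802
(d) P(9 ≤ X ≤ 15) = 0.805760

We have X ~ Binomial(n=29, p=0.43).

(a) Moments:
E[X] = 12.4700
Var(X) = 7.1079
σ = √Var(X) = 2.6661

(b) Point probability using PMF:
P(X = 9) = 0.065973

(c) Cumulative probability using CDF:
P(X ≤ 15) = F(15) = 0.871802

(d) Range probability:
P(9 ≤ X ≤ 15) = P(X ≤ 15) - P(X ≤ 8)
                   = F(15) - F(8)
                   = 0.871802 - 0.066042
                   = 0.805760

This means approximately 80.6% of outcomes fall in the interval [9, 15].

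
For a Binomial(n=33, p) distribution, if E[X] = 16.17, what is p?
p = 0.49

For a Binomial(n, p) distribution:
E[X] = n × p

Given n = 33 and E[X] = 16.17:
16.17 = 33 × p
p = 16.17 / 33 = 0.49

Verification: Binomial(33, 0.49) has E[X] = 16.17 ✓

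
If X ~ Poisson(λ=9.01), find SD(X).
3.0017

We have X ~ Poisson(λ=9.01).

For a Poisson distribution with λ=9.01:
σ = √Var(X) = 3.0017

The standard deviation is the square root of the variance.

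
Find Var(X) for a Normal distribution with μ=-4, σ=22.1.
488.4100

We have X ~ Normal(μ=-4, σ=22.1).

For a Normal distribution with μ=-4, σ=22.1:
Var(X) = 488.4100

The variance measures the spread of the distribution around the mean.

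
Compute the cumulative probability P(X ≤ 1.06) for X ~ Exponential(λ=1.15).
0.704474

We have X ~ Exponential(λ=1.15).

The CDF gives us P(X ≤ k).

Using the CDF:
P(X ≤ 1.06) = 0.704474

This means there's approximately a 70.4% chance that X is at most 1.06.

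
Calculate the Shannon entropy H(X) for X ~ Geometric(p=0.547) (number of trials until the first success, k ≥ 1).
1.2591 nats

We have X ~ Geometric(p=0.547) (number of trials until the first success, k ≥ 1).

The Shannon entropy measures the uncertainty or information content of the distribution.

For a Geometric distribution with p=0.547 (number of trials until the first success, k ≥ 1):
H(X) = 1.2591 nats

(In bits, this would be 1.8165 bits.)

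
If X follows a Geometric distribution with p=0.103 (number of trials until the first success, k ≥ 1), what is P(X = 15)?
0.022487

We have X ~ Geometric(p=0.103) (number of trials until the first success, k ≥ 1).

For a Geometric distribution, the PMF gives us the probability of each outcome.

Using the PMF formula:
P(X = 15) = 0.022487

Rounded to 4 decimal places: 0.0225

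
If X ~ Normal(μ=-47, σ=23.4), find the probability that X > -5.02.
0.036405

We have X ~ Normal(μ=-47, σ=23.4).

P(X > -5.02) = 1 - P(X ≤ -5.02)
                = 1 - F(-5.02)
                = 1 - 0.963595
                = 0.036405

So there's approximately a 3.6% chance that X exceeds -5.02.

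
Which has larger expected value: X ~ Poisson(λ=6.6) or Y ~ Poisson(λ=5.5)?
X has larger mean (6.6000 > 5.5000)

Compute the expected value for each distribution:

X ~ Poisson(λ=6.6):
E[X] = 6.6000

Y ~ Poisson(λ=5.5):
E[Y] = 5.5000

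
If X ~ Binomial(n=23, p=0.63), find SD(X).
2.3154

We have X ~ Binomial(n=23, p=0.63).

For a Binomial distribution with n=23, p=0.63:
σ = √Var(X) = 2.3154

The standard deviation is the square root of the variance.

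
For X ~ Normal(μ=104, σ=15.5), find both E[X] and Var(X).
E[X] = 104.0000, Var(X) = 240.2500

We have X ~ Normal(μ=104, σ=15.5).

For a Normal distribution with μ=104, σ=15.5:

Expected value:
E[X] = 104.0000

Variance:
Var(X) = 240.2500

Standard deviation:
σ = √Var(X) = 15.5000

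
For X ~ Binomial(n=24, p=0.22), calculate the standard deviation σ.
2.0294

We have X ~ Binomial(n=24, p=0.22).

For a Binomial distribution with n=24, p=0.22:
σ = √Var(X) = 2.0294

The standard deviation is the square root of the variance.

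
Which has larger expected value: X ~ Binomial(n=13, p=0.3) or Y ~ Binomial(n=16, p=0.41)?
Y has larger mean (6.5600 > 3.9000)

Compute the expected value for each distribution:

X ~ Binomial(n=13, p=0.3):
E[X] = 3.9000

Y ~ Binomial(n=16, p=0.41):
E[Y] = 6.5600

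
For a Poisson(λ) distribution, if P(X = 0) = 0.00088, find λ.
λ = 7.0356

For a Poisson(λ) distribution, the PMF at 0 is:
P(X = 0) = λ^0 e^(-λ) / 0! = e^(-λ)

Given P(X = 0) = 0.00088:
e^(-λ) = 0.00088
-λ = ln(0.00088)
λ = -ln(0.00088) = 7.0356

Verification: e^(-7.0356) = 0.00088 ✓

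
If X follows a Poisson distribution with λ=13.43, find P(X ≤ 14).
0.630613

We have X ~ Poisson(λ=13.43).

The CDF gives us P(X ≤ k).

Using the CDF:
P(X ≤ 14) = 0.630613

This means there's approximately a 63.1% chance that X is at most 14.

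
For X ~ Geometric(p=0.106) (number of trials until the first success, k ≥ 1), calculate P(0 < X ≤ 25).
0.939265

We have X ~ Geometric(p=0.106) (number of trials until the first success, k ≥ 1).

To find P(0 < X ≤ 25), we use:
P(0 < X ≤ 25) = P(X ≤ 25) - P(X ≤ 0)
                 = F(25) - F(0)
                 = 0.939265 - 0.000000
                 = 0.939265

So there's approximately a 93.9% chance that X falls in this range.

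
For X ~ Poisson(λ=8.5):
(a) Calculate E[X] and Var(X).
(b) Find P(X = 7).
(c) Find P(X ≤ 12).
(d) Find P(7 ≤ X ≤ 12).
(a) E[X] = 8.5000, Var(X) = 8.5000
(b) P(X = 7) = 0.129419
(c) P(X ≤ 12) = 0.909083
(d) P(7 ≤ X ≤ 12) = 0.652905

We have X ~ Poisson(λ=8.5).

(a) Moments:
E[X] = 8.5000
Var(X) = 8.5000
σ = √Var(X) = 2.9155

(b) Point probability using PMF:
P(X = 7) = 0.129419

(c) Cumulative probability using CDF:
P(X ≤ 12) = F(12) = 0.909083

(d) Range probability:
P(7 ≤ X ≤ 12) = P(X ≤ 12) - P(X ≤ 6)
                   = F(12) - F(6)
                   = 0.909083 - 0.256178
                   = 0.652905

This means approximately 65.3% of outcomes fall in the interval [7, 12].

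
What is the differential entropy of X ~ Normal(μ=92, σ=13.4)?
4.0142 nats

We have X ~ Normal(μ=92, σ=13.4).

The differential entropy measures the uncertainty or information content of the distribution.

For a Normal distribution with μ=92, σ=13.4:
h(X) = 4.0142 nats

(In bits, this would be 5.7913 bits.)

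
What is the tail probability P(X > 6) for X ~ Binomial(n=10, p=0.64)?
0.486772

We have X ~ Binomial(n=10, p=0.64).

P(X > 6) = 1 - P(X ≤ 6)
                = 1 - F(6)
                = 1 - 0.513228
                = 0.486772

So there's approximately a 48.7% chance that X exceeds 6.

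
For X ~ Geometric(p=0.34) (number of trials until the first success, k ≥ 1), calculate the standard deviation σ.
2.3894

We have X ~ Geometric(p=0.34) (number of trials until the first success, k ≥ 1).

For a Geometric distribution with p=0.34 (number of trials until the first success, k ≥ 1):
σ = √Var(X) = 2.3894

The standard deviation is the square root of the variance.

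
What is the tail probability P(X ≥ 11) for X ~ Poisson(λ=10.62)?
0.494049

We have X ~ Poisson(λ=10.62).

For discrete distributions, P(X ≥ 11) = 1 - P(X ≤ 10).

P(X ≤ 10) = 0.505951
P(X ≥ 11) = 1 - 0.505951 = 0.494049

So there's approximately a 49.4% chance that X is at least 11.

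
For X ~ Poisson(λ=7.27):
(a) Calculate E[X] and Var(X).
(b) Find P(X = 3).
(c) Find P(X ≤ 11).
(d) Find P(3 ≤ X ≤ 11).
(a) E[X] = 7.2700, Var(X) = 7.2700
(b) P(X = 3) = 0.044579
(c) P(X ≤ 11) = 0.933500
(d) P(3 ≤ X ≤ 11) = 0.909347

We have X ~ Poisson(λ=7.27).

(a) Moments:
E[X] = 7.2700
Var(X) = 7.2700
σ = √Var(X) = 2.6963

(b) Point probability using PMF:
P(X = 3) = 0.044579

(c) Cumulative probability using CDF:
P(X ≤ 11) = F(11) = 0.933500

(d) Range probability:
P(3 ≤ X ≤ 11) = P(X ≤ 11) - P(X ≤ 2)
                   = F(11) - F(2)
                   = 0.933500 - 0.024153
                   = 0.909347

This means approximately 90.9% of outcomes fall in the interval [3, 11].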